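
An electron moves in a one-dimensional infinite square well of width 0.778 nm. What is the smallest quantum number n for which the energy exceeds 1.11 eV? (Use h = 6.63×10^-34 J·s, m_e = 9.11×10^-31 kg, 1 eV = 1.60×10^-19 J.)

E_1 = h²/(8m_eL²) = 9.965×10^-20 J = 0.6228 eV.
Need n² > 1.11/0.6228 = 1.782, i.e. n > 1.335.
The smallest integer satisfying this is n = 2.

n = 2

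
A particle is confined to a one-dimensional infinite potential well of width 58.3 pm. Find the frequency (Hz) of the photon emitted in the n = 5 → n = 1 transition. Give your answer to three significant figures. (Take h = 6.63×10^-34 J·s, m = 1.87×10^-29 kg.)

f = 3.13×10^16 Hz

E_1 = h²/(8mL²) = 8.645×10^-19 J and ΔE = (5² − 1²)E_1 = 2.075×10^-17 J.
f = ΔE/h = 2.075×10^-17/6.63×10^-34 = 3.13×10^16 Hz.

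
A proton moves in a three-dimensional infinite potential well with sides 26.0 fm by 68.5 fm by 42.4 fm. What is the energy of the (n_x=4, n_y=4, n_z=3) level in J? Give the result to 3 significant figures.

For a 3D rectangular well E = (h²/8m_p)·Σ n_i²/L_i² = (6.626×10^-34)²/(8·1.673×10^-27) · [4²/(26.0 fm)² + 4²/(68.5 fm)² + 3²/(42.4 fm)²].
Evaluating gives E = 1.05×10^-12 J.

E = 1.05×10^-12 J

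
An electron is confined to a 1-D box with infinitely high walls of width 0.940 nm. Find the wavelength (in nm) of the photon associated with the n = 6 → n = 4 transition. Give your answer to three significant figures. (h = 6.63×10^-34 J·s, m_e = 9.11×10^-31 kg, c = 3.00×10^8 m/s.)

E_1 = h²/(8m_eL²) = 6.826×10^-20 J, so ΔE = (6² − 4²)E_1 = 1.365×10^-18 J.
λ = hc/ΔE = (6.63×10^-34·3.00×10^8)/1.365×10^-18 = 1.46×10^-7 m = 146 nm.

λ = 146 nm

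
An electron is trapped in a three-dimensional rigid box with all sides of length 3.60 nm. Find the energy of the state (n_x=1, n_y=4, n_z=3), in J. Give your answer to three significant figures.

For a 3D rectangular well E = (h²/8m_e)·Σ n_i²/L_i² = (6.626×10^-34)²/(8·9.109×10^-31) · [1²/(3.60 nm)² + 4²/(3.60 nm)² + 3²/(3.60 nm)²].
Evaluating gives E = 1.21×10^-19 J.

E = 1.21×10^-19 J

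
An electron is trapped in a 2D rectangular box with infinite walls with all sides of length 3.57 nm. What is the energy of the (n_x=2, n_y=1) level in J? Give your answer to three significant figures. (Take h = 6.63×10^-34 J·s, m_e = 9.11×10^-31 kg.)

For a 2D rectangular well E = (h²/8m_e)·Σ n_i²/L_i² = (6.63×10^-34)²/(8·9.11×10^-31) · [2²/(3.57 nm)² + 1²/(3.57 nm)²].
Evaluating gives E = 2.37×10^-20 J.

E = 2.37×10^-20 J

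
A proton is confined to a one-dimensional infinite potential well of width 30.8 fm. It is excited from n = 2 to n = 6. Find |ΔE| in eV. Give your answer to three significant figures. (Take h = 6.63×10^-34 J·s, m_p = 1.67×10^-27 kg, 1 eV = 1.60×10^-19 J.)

|ΔE| = 6.94×10^6 eV

E_1 = h²/(8m_pL²) = 3.468×10^-14 J.
|ΔE| = |2² − 6²|·E_1 = 32·3.468×10^-14 J = 1.110×10^-12 J = 6.94×10^6 eV.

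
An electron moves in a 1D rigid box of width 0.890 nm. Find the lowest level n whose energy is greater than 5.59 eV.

n = 4

E_1 = h²/(8m_eL²) = 7.606×10^-20 J = 0.4748 eV.
Need n² > 5.59/0.4748 = 11.77, i.e. n > 3.431.
The smallest integer satisfying this is n = 4.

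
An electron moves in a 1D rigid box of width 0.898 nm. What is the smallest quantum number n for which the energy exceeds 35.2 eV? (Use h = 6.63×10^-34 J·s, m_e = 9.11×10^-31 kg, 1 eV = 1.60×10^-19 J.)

n = 9

E_1 = h²/(8m_eL²) = 7.479×10^-20 J = 0.4674 eV.
Need n² > 35.2/0.4674 = 75.31, i.e. n > 8.678.
The smallest integer satisfying this is n = 9.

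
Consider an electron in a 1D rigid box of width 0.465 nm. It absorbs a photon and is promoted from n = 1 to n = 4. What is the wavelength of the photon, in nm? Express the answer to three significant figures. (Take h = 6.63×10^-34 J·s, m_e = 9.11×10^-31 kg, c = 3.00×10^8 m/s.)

λ = 47.5 nm

E_1 = h²/(8m_eL²) = 2.789×10^-19 J, so ΔE = (4² − 1²)E_1 = 4.184×10^-18 J.
λ = hc/ΔE = (6.63×10^-34·3.00×10^8)/4.184×10^-18 = 4.75×10^-8 m = 47.5 nm.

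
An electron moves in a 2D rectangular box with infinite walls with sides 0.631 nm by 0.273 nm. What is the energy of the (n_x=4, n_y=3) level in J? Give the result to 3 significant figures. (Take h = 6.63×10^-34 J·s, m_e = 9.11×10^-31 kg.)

E = 9.71×10^-18 J

For a 2D rectangular well E = (h²/8m_e)·Σ n_i²/L_i² = (6.63×10^-34)²/(8·9.11×10^-31) · [4²/(0.631 nm)² + 3²/(0.273 nm)²].
Evaluating gives E = 9.71×10^-18 J.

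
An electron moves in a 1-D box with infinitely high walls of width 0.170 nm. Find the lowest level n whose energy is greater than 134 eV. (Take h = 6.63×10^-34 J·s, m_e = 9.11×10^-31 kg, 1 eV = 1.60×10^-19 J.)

n = 4

E_1 = h²/(8m_eL²) = 2.087×10^-18 J = 13.04 eV.
Need n² > 134/13.04 = 10.28, i.e. n > 3.206.
The smallest integer satisfying this is n = 4.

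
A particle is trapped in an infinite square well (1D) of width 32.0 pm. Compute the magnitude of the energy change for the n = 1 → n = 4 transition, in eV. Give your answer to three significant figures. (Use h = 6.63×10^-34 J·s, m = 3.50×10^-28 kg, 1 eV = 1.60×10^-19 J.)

E_1 = h²/(8mL²) = 1.533×10^-19 J.
|ΔE| = |1² − 4²|·E_1 = 15·1.533×10^-19 J = 2.299×10^-18 J = 14.4 eV.

|ΔE| = 14.4 eV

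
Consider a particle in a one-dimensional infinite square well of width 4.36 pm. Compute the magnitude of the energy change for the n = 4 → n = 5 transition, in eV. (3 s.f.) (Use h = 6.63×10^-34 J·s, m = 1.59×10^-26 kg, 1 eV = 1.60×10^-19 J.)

|ΔE| = 10.2 eV

E_1 = h²/(8mL²) = 1.818×10^-19 J.
|ΔE| = |4² − 5²|·E_1 = 9·1.818×10^-19 J = 1.636×10^-18 J = 10.2 eV.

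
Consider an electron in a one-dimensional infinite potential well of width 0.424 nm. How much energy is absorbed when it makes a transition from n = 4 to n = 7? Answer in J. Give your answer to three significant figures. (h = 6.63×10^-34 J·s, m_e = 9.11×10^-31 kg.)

E_1 = h²/(8m_eL²) = 3.355×10^-19 J.
|ΔE| = |4² − 7²|·E_1 = 33·3.355×10^-19 J = 1.11×10^-17 J.

|ΔE| = 1.11×10^-17 J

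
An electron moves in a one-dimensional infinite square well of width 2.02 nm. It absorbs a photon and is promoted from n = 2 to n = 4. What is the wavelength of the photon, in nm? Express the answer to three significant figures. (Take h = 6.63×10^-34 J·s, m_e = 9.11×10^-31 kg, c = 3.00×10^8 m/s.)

λ = 1.12×10^3 nm

E_1 = h²/(8m_eL²) = 1.478×10^-20 J, so ΔE = (4² − 2²)E_1 = 1.774×10^-19 J.
λ = hc/ΔE = (6.63×10^-34·3.00×10^8)/1.774×10^-19 = 1.12×10^-6 m = 1.12×10^3 nm.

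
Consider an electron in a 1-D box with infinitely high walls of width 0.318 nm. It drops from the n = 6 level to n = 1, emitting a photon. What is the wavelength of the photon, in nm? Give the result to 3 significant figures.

E_1 = h²/(8m_eL²) = 5.958×10^-19 J, so ΔE = (6² − 1²)E_1 = 2.085×10^-17 J.
λ = hc/ΔE = (6.626×10^-34·2.998×10^8)/2.085×10^-17 = 9.53×10^-9 m = 9.53 nm.

λ = 9.53 nm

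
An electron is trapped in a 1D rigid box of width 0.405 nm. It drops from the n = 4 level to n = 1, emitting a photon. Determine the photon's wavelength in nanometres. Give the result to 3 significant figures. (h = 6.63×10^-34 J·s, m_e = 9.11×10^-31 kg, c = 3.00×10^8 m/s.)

E_1 = h²/(8m_eL²) = 3.677×10^-19 J, so ΔE = (4² − 1²)E_1 = 5.515×10^-18 J.
λ = hc/ΔE = (6.63×10^-34·3.00×10^8)/5.515×10^-18 = 3.61×10^-8 m = 36.1 nm.

λ = 36.1 nm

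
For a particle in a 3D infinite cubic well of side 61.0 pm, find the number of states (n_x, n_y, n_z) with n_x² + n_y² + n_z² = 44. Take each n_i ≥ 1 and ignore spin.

degeneracy = 3

The level has n_x² + n_y² + n_z² = 44. The ordered positive-integer solutions are (2, 2, 6), (2, 6, 2), (6, 2, 2).
That gives 3 states.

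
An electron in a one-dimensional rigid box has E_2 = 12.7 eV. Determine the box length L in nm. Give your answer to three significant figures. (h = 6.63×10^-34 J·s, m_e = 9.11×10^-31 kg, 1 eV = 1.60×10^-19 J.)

L = 0.345 nm

From E_n = n²h²/(8m_eL²), L = n·h/√(8m_eE_n).
E_2 = 12.7 eV = 2.032×10^-18 J, so L = 2·6.63×10^-34/√(8·9.11×10^-31·2.032×10^-18) = 3.45×10^-10 m = 0.345 nm.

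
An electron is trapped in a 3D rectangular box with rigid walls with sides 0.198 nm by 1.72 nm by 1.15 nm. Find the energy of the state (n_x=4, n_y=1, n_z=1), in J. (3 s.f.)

E = 2.47×10^-17 J

For a 3D rectangular well E = (h²/8m_e)·Σ n_i²/L_i² = (6.626×10^-34)²/(8·9.109×10^-31) · [4²/(0.198 nm)² + 1²/(1.72 nm)² + 1²/(1.15 nm)²].
Evaluating gives E = 2.47×10^-17 J.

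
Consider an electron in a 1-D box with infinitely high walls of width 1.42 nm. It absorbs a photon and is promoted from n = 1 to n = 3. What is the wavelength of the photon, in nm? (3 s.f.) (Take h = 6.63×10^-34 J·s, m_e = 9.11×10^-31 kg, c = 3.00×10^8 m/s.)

λ = 831 nm

E_1 = h²/(8m_eL²) = 2.991×10^-20 J, so ΔE = (3² − 1²)E_1 = 2.393×10^-19 J.
λ = hc/ΔE = (6.63×10^-34·3.00×10^8)/2.393×10^-19 = 8.31×10^-7 m = 831 nm.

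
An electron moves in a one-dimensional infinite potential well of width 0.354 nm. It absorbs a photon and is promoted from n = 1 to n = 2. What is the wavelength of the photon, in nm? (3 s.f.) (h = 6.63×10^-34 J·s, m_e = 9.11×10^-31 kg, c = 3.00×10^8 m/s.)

λ = 138 nm

E_1 = h²/(8m_eL²) = 4.813×10^-19 J, so ΔE = (2² − 1²)E_1 = 1.444×10^-18 J.
λ = hc/ΔE = (6.63×10^-34·3.00×10^8)/1.444×10^-18 = 1.38×10^-7 m = 138 nm.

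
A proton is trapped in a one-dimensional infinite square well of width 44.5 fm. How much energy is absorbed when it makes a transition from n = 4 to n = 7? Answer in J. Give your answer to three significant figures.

E_1 = h²/(8m_pL²) = 1.657×10^-14 J.
|ΔE| = |4² − 7²|·E_1 = 33·1.657×10^-14 J = 5.47×10^-13 J.

|ΔE| = 5.47×10^-13 J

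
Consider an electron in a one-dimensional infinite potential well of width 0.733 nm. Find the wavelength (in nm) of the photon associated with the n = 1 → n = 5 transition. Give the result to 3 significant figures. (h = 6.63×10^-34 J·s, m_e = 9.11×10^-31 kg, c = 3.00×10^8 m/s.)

λ = 73.8 nm

E_1 = h²/(8m_eL²) = 1.123×10^-19 J, so ΔE = (5² − 1²)E_1 = 2.695×10^-18 J.
λ = hc/ΔE = (6.63×10^-34·3.00×10^8)/2.695×10^-18 = 7.38×10^-8 m = 73.8 nm.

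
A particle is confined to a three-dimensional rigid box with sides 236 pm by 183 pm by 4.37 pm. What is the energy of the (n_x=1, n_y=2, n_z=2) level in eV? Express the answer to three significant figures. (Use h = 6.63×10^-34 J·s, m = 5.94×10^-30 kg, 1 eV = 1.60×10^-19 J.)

For a 3D rectangular well E = (h²/8m)·Σ n_i²/L_i² = (6.63×10^-34)²/(8·5.94×10^-30) · [1²/(236 pm)² + 2²/(183 pm)² + 2²/(4.37 pm)²].
Evaluating gives E = 1.939×10^-15 J = 1.21×10^4 eV.

E = 1.21×10^4 eV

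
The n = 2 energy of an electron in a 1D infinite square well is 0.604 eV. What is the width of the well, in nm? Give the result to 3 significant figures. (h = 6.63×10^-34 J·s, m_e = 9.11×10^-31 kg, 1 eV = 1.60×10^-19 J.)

From E_n = n²h²/(8m_eL²), L = n·h/√(8m_eE_n).
E_2 = 0.604 eV = 9.664×10^-20 J, so L = 2·6.63×10^-34/√(8·9.11×10^-31·9.664×10^-20) = 1.58×10^-9 m = 1.58 nm.

L = 1.58 nm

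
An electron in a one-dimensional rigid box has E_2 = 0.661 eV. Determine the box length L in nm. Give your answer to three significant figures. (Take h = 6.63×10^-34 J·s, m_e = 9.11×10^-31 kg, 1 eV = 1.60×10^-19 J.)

From E_n = n²h²/(8m_eL²), L = n·h/√(8m_eE_n).
E_2 = 0.661 eV = 1.058×10^-19 J, so L = 2·6.63×10^-34/√(8·9.11×10^-31·1.058×10^-19) = 1.51×10^-9 m = 1.51 nm.

L = 1.51 nm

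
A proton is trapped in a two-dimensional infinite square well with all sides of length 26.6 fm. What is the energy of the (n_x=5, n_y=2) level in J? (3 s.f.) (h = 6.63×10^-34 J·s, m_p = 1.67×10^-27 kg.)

For a 2D rectangular well E = (h²/8m_p)·Σ n_i²/L_i² = (6.63×10^-34)²/(8·1.67×10^-27) · [5²/(26.6 fm)² + 2²/(26.6 fm)²].
Evaluating gives E = 1.35×10^-12 J.

E = 1.35×10^-12 J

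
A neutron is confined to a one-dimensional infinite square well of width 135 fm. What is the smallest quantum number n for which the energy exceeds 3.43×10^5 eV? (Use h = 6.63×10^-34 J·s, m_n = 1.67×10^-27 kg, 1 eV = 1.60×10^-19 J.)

E_1 = h²/(8m_nL²) = 1.805×10^-15 J = 1.128×10^4 eV.
Need n² > 3.43×10^5/1.128×10^4 = 30.41, i.e. n > 5.515.
The smallest integer satisfying this is n = 6.

n = 6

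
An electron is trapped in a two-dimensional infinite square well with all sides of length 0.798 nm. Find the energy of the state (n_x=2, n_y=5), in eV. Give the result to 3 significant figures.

For a 2D rectangular well E = (h²/8m_e)·Σ n_i²/L_i² = (6.626×10^-34)²/(8·9.109×10^-31) · [2²/(0.798 nm)² + 5²/(0.798 nm)²].
Evaluating gives E = 2.744×10^-18 J = 17.1 eV.

E = 17.1 eV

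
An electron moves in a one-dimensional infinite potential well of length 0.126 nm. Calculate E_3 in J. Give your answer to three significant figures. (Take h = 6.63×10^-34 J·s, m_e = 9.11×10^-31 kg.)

E_3 = 3.42×10^-17 J

For an infinite well E_n = n²h²/(8m_eL²), so E_1 = h²/(8m_eL²) = (6.63×10^-34)²/(8·9.11×10^-31·(1.26×10^-10 m)²) = 3.799×10^-18 J.
Then E_3 = 3²·E_1 = 9·3.799×10^-18 J = 3.42×10^-17 J.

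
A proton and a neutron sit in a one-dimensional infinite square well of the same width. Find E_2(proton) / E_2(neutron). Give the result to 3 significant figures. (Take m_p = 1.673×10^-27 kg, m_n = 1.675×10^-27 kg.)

E_n ∝ 1/m at fixed n and L, so the ratio is m_n/m_p = 1.675×10^-27/1.673×10^-27 = 1.00.

1.00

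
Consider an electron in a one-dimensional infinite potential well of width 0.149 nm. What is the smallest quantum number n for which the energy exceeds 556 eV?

n = 6

E_1 = h²/(8m_eL²) = 2.714×10^-18 J = 16.94 eV.
Need n² > 556/16.94 = 32.82, i.e. n > 5.729.
The smallest integer satisfying this is n = 6.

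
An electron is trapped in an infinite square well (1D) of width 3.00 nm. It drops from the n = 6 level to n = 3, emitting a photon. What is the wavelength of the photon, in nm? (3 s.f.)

λ = 1.10×10^3 nm

E_1 = h²/(8m_eL²) = 6.694×10^-21 J, so ΔE = (6² − 3²)E_1 = 1.807×10^-19 J.
λ = hc/ΔE = (6.626×10^-34·2.998×10^8)/1.807×10^-19 = 1.10×10^-6 m = 1.10×10^3 nm.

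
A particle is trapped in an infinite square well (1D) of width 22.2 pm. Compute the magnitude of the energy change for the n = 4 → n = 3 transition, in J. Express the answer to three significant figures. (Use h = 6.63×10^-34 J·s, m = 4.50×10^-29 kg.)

|ΔE| = 1.73×10^-17 J

E_1 = h²/(8mL²) = 2.478×10^-18 J.
|ΔE| = |4² − 3²|·E_1 = 7·2.478×10^-18 J = 1.73×10^-17 J.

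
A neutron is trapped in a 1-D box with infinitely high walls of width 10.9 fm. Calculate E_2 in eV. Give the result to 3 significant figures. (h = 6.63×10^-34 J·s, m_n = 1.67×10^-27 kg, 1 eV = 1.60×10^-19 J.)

For an infinite well E_n = n²h²/(8m_nL²), so E_1 = h²/(8m_nL²) = (6.63×10^-34)²/(8·1.67×10^-27·(1.09×10^-14 m)²) = 2.769×10^-13 J.
Then E_2 = 2²·E_1 = 4·2.769×10^-13 J = 1.108×10^-12 J.
Converting, E_2 = 1.108×10^-12 J / (1.60×10^-19 J/eV) = 6.92×10^6 eV.

E_2 = 6.92×10^6 eV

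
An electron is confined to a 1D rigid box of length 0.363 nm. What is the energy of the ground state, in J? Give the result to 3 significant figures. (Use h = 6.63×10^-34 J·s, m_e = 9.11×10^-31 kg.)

For an infinite well E_n = n²h²/(8m_eL²), so E_1 = h²/(8m_eL²) = (6.63×10^-34)²/(8·9.11×10^-31·(3.63×10^-10 m)²) = 4.577×10^-19 J.

E_1 = 4.58×10^-19 J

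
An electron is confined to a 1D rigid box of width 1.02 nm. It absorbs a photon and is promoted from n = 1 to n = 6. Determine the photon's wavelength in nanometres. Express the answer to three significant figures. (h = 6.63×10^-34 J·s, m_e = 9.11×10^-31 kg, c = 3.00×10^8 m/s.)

λ = 98.0 nm

E_1 = h²/(8m_eL²) = 5.797×10^-20 J, so ΔE = (6² − 1²)E_1 = 2.029×10^-18 J.
λ = hc/ΔE = (6.63×10^-34·3.00×10^8)/2.029×10^-18 = 9.80×10^-8 m = 98.0 nm.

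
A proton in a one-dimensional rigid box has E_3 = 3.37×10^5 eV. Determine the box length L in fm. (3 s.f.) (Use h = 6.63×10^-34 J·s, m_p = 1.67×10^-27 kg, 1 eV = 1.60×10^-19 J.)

From E_n = n²h²/(8m_pL²), L = n·h/√(8m_pE_n).
E_3 = 3.37×10^5 eV = 5.392×10^-14 J, so L = 3·6.63×10^-34/√(8·1.67×10^-27·5.392×10^-14) = 7.41×10^-14 m = 74.1 fm.

L = 74.1 fm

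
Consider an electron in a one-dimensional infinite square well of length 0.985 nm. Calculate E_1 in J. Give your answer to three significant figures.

For an infinite well E_n = n²h²/(8m_eL²), so E_1 = h²/(8m_eL²) = (6.626×10^-34)²/(8·9.109×10^-31·(9.85×10^-10 m)²) = 6.210×10^-20 J.

E_1 = 6.21×10^-20 J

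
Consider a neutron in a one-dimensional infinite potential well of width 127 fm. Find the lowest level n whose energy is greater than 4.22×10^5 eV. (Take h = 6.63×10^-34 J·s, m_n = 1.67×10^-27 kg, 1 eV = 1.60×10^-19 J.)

n = 6

E_1 = h²/(8m_nL²) = 2.040×10^-15 J = 1.275×10^4 eV.
Need n² > 4.22×10^5/1.275×10^4 = 33.10, i.e. n > 5.753.
The smallest integer satisfying this is n = 6.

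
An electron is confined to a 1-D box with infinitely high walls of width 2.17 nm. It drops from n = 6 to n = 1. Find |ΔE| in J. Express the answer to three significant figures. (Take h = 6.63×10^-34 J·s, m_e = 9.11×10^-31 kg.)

E_1 = h²/(8m_eL²) = 1.281×10^-20 J.
|ΔE| = |6² − 1²|·E_1 = 35·1.281×10^-20 J = 4.48×10^-19 J.

|ΔE| = 4.48×10^-19 J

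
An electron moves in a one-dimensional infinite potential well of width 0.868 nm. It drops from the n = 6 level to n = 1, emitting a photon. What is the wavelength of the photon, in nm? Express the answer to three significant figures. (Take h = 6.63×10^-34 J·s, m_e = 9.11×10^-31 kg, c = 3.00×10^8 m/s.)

λ = 71.0 nm

E_1 = h²/(8m_eL²) = 8.005×10^-20 J, so ΔE = (6² − 1²)E_1 = 2.802×10^-18 J.
λ = hc/ΔE = (6.63×10^-34·3.00×10^8)/2.802×10^-18 = 7.10×10^-8 m = 71.0 nm.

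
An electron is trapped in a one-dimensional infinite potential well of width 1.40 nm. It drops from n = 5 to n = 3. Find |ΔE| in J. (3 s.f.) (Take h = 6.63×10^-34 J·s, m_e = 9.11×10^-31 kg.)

|ΔE| = 4.92×10^-19 J

E_1 = h²/(8m_eL²) = 3.077×10^-20 J.
|ΔE| = |5² − 3²|·E_1 = 16·3.077×10^-20 J = 4.92×10^-19 J.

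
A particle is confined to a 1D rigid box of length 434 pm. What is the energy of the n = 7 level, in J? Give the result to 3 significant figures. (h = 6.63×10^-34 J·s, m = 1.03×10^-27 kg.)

E_7 = 1.39×10^-20 J

For an infinite well E_n = n²h²/(8mL²), so E_1 = h²/(8mL²) = (6.63×10^-34)²/(8·1.03×10^-27·(4.34×10^-10 m)²) = 2.832×10^-22 J.
Then E_7 = 7²·E_1 = 49·2.832×10^-22 J = 1.39×10^-20 J.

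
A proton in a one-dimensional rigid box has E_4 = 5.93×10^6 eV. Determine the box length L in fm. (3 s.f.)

From E_n = n²h²/(8m_pL²), L = n·h/√(8m_pE_n).
E_4 = 5.93×10^6 eV = 9.500×10^-13 J, so L = 4·6.626×10^-34/√(8·1.673×10^-27·9.500×10^-13) = 2.35×10^-14 m = 23.5 fm.

L = 23.5 fm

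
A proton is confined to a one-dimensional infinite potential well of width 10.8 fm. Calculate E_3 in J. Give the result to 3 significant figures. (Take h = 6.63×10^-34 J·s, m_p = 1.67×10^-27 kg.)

E_3 = 2.54×10^-12 J

For an infinite well E_n = n²h²/(8m_pL²), so E_1 = h²/(8m_pL²) = (6.63×10^-34)²/(8·1.67×10^-27·(1.08×10^-14 m)²) = 2.821×10^-13 J.
Then E_3 = 3²·E_1 = 9·2.821×10^-13 J = 2.54×10^-12 J.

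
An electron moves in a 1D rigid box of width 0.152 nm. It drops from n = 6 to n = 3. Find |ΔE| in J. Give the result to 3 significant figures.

E_1 = h²/(8m_eL²) = 2.608×10^-18 J.
|ΔE| = |6² − 3²|·E_1 = 27·2.608×10^-18 J = 7.04×10^-17 J.

|ΔE| = 7.04×10^-17 J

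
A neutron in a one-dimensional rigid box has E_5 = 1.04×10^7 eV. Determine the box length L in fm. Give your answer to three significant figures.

From E_n = n²h²/(8m_nL²), L = n·h/√(8m_nE_n).
E_5 = 1.04×10^7 eV = 1.666×10^-12 J, so L = 5·6.626×10^-34/√(8·1.675×10^-27·1.666×10^-12) = 2.22×10^-14 m = 22.2 fm.

L = 22.2 fm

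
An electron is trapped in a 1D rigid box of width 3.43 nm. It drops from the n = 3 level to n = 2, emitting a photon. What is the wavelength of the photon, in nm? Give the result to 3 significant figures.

E_1 = h²/(8m_eL²) = 5.121×10^-21 J, so ΔE = (3² − 2²)E_1 = 2.560×10^-20 J.
λ = hc/ΔE = (6.626×10^-34·2.998×10^8)/2.560×10^-20 = 7.76×10^-6 m = 7.76×10^3 nm.

λ = 7.76×10^3 nm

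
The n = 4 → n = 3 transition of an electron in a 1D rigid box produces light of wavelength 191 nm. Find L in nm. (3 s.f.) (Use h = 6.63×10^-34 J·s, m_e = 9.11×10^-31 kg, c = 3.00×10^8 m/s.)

The photon carries ΔE = hc/λ = 6.63×10^-34·3.00×10^8/1.91×10^-7 m = 1.041×10^-18 J.
Since ΔE = (4² − 3²)E_1, E_1 = 1.487×10^-19 J, and L = h/√(8m_eE_1) = 6.37×10^-10 m = 0.637 nm.

L = 0.637 nm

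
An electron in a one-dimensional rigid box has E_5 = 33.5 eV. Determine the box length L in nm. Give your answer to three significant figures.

L = 0.530 nm

From E_n = n²h²/(8m_eL²), L = n·h/√(8m_eE_n).
E_5 = 33.5 eV = 5.367×10^-18 J, so L = 5·6.626×10^-34/√(8·9.109×10^-31·5.367×10^-18) = 5.30×10^-10 m = 0.530 nm.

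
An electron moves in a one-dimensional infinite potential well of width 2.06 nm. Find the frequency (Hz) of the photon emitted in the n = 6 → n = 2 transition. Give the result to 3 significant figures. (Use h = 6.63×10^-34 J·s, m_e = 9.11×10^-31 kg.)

E_1 = h²/(8m_eL²) = 1.421×10^-20 J and ΔE = (6² − 2²)E_1 = 4.547×10^-19 J.
f = ΔE/h = 4.547×10^-19/6.63×10^-34 = 6.86×10^14 Hz.

f = 6.86×10^14 Hz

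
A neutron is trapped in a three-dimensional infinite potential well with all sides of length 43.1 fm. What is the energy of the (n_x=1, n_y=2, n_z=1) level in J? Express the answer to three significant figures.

For a 3D rectangular well E = (h²/8m_n)·Σ n_i²/L_i² = (6.626×10^-34)²/(8·1.675×10^-27) · [1²/(43.1 fm)² + 2²/(43.1 fm)² + 1²/(43.1 fm)²].
Evaluating gives E = 1.06×10^-13 J.

E = 1.06×10^-13 J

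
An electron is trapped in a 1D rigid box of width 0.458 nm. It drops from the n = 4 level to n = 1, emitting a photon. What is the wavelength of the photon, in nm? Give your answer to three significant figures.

λ = 46.1 nm

E_1 = h²/(8m_eL²) = 2.872×10^-19 J, so ΔE = (4² − 1²)E_1 = 4.308×10^-18 J.
λ = hc/ΔE = (6.626×10^-34·2.998×10^8)/4.308×10^-18 = 4.61×10^-8 m = 46.1 nm.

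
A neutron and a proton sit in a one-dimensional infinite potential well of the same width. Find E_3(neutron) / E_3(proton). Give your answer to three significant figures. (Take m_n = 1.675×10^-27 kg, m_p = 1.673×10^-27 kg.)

0.999

E_n ∝ 1/m at fixed n and L, so the ratio is m_p/m_n = 1.673×10^-27/1.675×10^-27 = 0.999.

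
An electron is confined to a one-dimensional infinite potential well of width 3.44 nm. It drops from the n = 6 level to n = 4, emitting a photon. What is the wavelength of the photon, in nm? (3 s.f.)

λ = 1.95×10^3 nm

E_1 = h²/(8m_eL²) = 5.091×10^-21 J, so ΔE = (6² − 4²)E_1 = 1.018×10^-19 J.
λ = hc/ΔE = (6.626×10^-34·2.998×10^8)/1.018×10^-19 = 1.95×10^-6 m = 1.95×10^3 nm.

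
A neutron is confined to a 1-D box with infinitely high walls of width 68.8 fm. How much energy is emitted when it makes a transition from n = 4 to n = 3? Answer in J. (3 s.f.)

E_1 = h²/(8m_nL²) = 6.922×10^-15 J.
|ΔE| = |4² − 3²|·E_1 = 7·6.922×10^-15 J = 4.85×10^-14 J.

|ΔE| = 4.85×10^-14 J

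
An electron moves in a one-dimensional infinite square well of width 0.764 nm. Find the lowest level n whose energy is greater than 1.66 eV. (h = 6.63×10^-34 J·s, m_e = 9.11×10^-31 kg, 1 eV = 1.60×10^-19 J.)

E_1 = h²/(8m_eL²) = 1.033×10^-19 J = 0.6456 eV.
Need n² > 1.66/0.6456 = 2.571, i.e. n > 1.603.
The smallest integer satisfying this is n = 2.

n = 2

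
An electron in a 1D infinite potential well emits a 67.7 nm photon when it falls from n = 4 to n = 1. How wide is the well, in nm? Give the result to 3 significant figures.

The photon carries ΔE = hc/λ = 6.626×10^-34·2.998×10^8/6.77×10^-8 m = 2.934×10^-18 J.
Since ΔE = (4² − 1²)E_1, E_1 = 1.956×10^-19 J, and L = h/√(8m_eE_1) = 5.55×10^-10 m = 0.555 nm.

L = 0.555 nm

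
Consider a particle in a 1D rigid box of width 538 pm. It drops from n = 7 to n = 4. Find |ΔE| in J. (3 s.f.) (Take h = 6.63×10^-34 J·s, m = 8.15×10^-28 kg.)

E_1 = h²/(8mL²) = 2.329×10^-22 J.
|ΔE| = |7² − 4²|·E_1 = 33·2.329×10^-22 J = 7.69×10^-21 J.

|ΔE| = 7.69×10^-21 J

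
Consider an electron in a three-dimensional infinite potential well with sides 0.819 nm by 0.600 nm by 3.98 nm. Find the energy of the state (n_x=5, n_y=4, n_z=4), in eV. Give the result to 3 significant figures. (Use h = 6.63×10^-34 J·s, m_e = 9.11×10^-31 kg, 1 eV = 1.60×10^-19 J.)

For a 3D rectangular well E = (h²/8m_e)·Σ n_i²/L_i² = (6.63×10^-34)²/(8·9.11×10^-31) · [5²/(0.819 nm)² + 4²/(0.600 nm)² + 4²/(3.98 nm)²].
Evaluating gives E = 4.990×10^-18 J = 31.2 eV.

E = 31.2 eV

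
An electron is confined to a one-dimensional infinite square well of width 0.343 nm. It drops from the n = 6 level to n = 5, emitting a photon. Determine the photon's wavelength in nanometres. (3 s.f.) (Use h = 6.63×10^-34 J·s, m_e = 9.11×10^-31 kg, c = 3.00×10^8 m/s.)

λ = 35.3 nm

E_1 = h²/(8m_eL²) = 5.127×10^-19 J, so ΔE = (6² − 5²)E_1 = 5.640×10^-18 J.
λ = hc/ΔE = (6.63×10^-34·3.00×10^8)/5.640×10^-18 = 3.53×10^-8 m = 35.3 nm.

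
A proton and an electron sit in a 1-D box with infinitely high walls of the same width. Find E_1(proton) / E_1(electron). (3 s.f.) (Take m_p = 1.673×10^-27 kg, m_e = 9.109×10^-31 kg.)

E_n ∝ 1/m at fixed n and L, so the ratio is m_e/m_p = 9.109×10^-31/1.673×10^-27 = 5.44×10^-4.

5.44×10^-4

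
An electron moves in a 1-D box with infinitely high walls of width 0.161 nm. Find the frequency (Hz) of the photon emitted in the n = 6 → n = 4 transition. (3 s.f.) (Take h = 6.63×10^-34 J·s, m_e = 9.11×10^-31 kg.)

E_1 = h²/(8m_eL²) = 2.327×10^-18 J and ΔE = (6² − 4²)E_1 = 4.654×10^-17 J.
f = ΔE/h = 4.654×10^-17/6.63×10^-34 = 7.02×10^16 Hz.

f = 7.02×10^16 Hz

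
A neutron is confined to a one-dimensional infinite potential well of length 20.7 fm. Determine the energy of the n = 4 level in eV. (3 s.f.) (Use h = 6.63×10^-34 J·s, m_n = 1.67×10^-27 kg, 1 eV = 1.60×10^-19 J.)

For an infinite well E_n = n²h²/(8m_nL²), so E_1 = h²/(8m_nL²) = (6.63×10^-34)²/(8·1.67×10^-27·(2.07×10^-14 m)²) = 7.679×10^-14 J.
Then E_4 = 4²·E_1 = 16·7.679×10^-14 J = 1.229×10^-12 J.
Converting, E_4 = 1.229×10^-12 J / (1.60×10^-19 J/eV) = 7.68×10^6 eV.

E_4 = 7.68×10^6 eV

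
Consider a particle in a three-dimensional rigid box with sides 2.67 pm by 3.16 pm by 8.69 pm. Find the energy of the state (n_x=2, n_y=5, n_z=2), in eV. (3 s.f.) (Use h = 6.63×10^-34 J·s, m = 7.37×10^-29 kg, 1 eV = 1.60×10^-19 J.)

E = 1.45×10^4 eV

For a 3D rectangular well E = (h²/8m)·Σ n_i²/L_i² = (6.63×10^-34)²/(8·7.37×10^-29) · [2²/(2.67 pm)² + 5²/(3.16 pm)² + 2²/(8.69 pm)²].
Evaluating gives E = 2.324×10^-15 J = 1.45×10^4 eV.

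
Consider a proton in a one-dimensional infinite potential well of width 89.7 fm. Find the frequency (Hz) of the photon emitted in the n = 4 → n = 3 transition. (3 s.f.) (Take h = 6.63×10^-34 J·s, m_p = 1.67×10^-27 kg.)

E_1 = h²/(8m_pL²) = 4.089×10^-15 J and ΔE = (4² − 3²)E_1 = 2.862×10^-14 J.
f = ΔE/h = 2.862×10^-14/6.63×10^-34 = 4.32×10^19 Hz.

f = 4.32×10^19 Hz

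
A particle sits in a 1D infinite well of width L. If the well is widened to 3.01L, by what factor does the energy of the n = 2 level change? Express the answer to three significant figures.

E_n ∝ 1/L², so the energy scales by 1/3.01² = 0.110.

0.110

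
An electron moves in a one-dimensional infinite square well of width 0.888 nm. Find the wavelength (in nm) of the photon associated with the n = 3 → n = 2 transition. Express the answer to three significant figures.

λ = 520 nm

E_1 = h²/(8m_eL²) = 7.640×10^-20 J, so ΔE = (3² − 2²)E_1 = 3.820×10^-19 J.
λ = hc/ΔE = (6.626×10^-34·2.998×10^8)/3.820×10^-19 = 5.20×10^-7 m = 520 nm.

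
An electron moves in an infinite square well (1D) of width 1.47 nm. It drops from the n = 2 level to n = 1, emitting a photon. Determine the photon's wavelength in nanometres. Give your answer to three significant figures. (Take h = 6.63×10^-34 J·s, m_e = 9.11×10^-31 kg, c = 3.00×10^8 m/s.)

E_1 = h²/(8m_eL²) = 2.791×10^-20 J, so ΔE = (2² − 1²)E_1 = 8.373×10^-20 J.
λ = hc/ΔE = (6.63×10^-34·3.00×10^8)/8.373×10^-20 = 2.38×10^-6 m = 2.38×10^3 nm.

λ = 2.38×10^3 nm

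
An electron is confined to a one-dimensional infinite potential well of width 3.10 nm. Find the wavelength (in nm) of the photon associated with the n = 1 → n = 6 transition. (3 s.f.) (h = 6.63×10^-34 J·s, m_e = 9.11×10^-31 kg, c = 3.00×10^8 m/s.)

E_1 = h²/(8m_eL²) = 6.276×10^-21 J, so ΔE = (6² − 1²)E_1 = 2.197×10^-19 J.
λ = hc/ΔE = (6.63×10^-34·3.00×10^8)/2.197×10^-19 = 9.05×10^-7 m = 905 nm.

λ = 905 nm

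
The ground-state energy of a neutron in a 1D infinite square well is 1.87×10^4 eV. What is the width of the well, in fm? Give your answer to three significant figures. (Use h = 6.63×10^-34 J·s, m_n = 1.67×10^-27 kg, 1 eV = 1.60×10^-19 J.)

L = 105 fm

From E_n = n²h²/(8m_nL²), L = n·h/√(8m_nE_n).
E_1 = 1.87×10^4 eV = 2.992×10^-15 J, so L = 1·6.63×10^-34/√(8·1.67×10^-27·2.992×10^-15) = 1.05×10^-13 m = 105 fm.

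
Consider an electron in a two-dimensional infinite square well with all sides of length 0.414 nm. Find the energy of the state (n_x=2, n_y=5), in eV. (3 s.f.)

For a 2D rectangular well E = (h²/8m_e)·Σ n_i²/L_i² = (6.626×10^-34)²/(8·9.109×10^-31) · [2²/(0.414 nm)² + 5²/(0.414 nm)²].
Evaluating gives E = 1.019×10^-17 J = 63.6 eV.

E = 63.6 eV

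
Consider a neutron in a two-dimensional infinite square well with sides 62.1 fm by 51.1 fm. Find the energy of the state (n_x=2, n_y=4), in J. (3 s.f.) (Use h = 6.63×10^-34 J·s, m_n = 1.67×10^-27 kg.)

E = 2.36×10^-13 J

For a 2D rectangular well E = (h²/8m_n)·Σ n_i²/L_i² = (6.63×10^-34)²/(8·1.67×10^-27) · [2²/(62.1 fm)² + 4²/(51.1 fm)²].
Evaluating gives E = 2.36×10^-13 J.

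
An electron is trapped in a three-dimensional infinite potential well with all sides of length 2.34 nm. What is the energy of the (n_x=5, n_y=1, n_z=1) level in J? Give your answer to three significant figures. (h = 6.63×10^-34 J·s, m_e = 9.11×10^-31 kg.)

For a 3D rectangular well E = (h²/8m_e)·Σ n_i²/L_i² = (6.63×10^-34)²/(8·9.11×10^-31) · [5²/(2.34 nm)² + 1²/(2.34 nm)² + 1²/(2.34 nm)²].
Evaluating gives E = 2.97×10^-19 J.

E = 2.97×10^-19 J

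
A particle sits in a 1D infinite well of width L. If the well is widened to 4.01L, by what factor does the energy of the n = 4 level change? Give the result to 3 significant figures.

0.0622

E_n ∝ 1/L², so the energy scales by 1/4.01² = 0.0622.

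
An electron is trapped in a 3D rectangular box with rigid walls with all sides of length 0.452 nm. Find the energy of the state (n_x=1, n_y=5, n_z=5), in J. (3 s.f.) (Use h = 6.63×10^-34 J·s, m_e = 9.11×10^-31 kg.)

E = 1.51×10^-17 J

For a 3D rectangular well E = (h²/8m_e)·Σ n_i²/L_i² = (6.63×10^-34)²/(8·9.11×10^-31) · [1²/(0.452 nm)² + 5²/(0.452 nm)² + 5²/(0.452 nm)²].
Evaluating gives E = 1.51×10^-17 J.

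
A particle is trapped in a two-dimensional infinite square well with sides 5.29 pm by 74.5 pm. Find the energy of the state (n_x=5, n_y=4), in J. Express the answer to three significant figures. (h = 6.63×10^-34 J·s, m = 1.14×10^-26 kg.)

For a 2D rectangular well E = (h²/8m)·Σ n_i²/L_i² = (6.63×10^-34)²/(8·1.14×10^-26) · [5²/(5.29 pm)² + 4²/(74.5 pm)²].
Evaluating gives E = 4.32×10^-18 J.

E = 4.32×10^-18 J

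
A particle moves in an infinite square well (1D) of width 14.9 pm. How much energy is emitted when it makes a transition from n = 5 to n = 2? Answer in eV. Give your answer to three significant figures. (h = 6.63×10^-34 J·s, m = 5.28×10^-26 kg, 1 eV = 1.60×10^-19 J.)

E_1 = h²/(8mL²) = 4.687×10^-21 J.
|ΔE| = |5² − 2²|·E_1 = 21·4.687×10^-21 J = 9.843×10^-20 J = 0.615 eV.

|ΔE| = 0.615 eV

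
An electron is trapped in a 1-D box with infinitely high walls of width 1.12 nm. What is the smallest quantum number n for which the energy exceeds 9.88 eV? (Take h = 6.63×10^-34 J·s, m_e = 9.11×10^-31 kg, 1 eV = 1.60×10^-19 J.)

n = 6

E_1 = h²/(8m_eL²) = 4.808×10^-20 J = 0.3005 eV.
Need n² > 9.88/0.3005 = 32.88, i.e. n > 5.734.
The smallest integer satisfying this is n = 6.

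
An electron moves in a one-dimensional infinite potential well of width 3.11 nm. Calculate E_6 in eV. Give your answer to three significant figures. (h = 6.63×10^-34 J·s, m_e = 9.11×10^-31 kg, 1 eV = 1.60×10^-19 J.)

E_6 = 1.40 eV

For an infinite well E_n = n²h²/(8m_eL²), so E_1 = h²/(8m_eL²) = (6.63×10^-34)²/(8·9.11×10^-31·(3.11×10^-9 m)²) = 6.236×10^-21 J.
Then E_6 = 6²·E_1 = 36·6.236×10^-21 J = 2.245×10^-19 J.
Converting, E_6 = 2.245×10^-19 J / (1.60×10^-19 J/eV) = 1.40 eV.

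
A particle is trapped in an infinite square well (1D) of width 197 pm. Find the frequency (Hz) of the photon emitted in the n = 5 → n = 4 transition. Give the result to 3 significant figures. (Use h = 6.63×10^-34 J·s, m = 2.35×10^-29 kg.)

f = 8.18×10^14 Hz

E_1 = h²/(8mL²) = 6.025×10^-20 J and ΔE = (5² − 4²)E_1 = 5.423×10^-19 J.
f = ΔE/h = 5.423×10^-19/6.63×10^-34 = 8.18×10^14 Hz.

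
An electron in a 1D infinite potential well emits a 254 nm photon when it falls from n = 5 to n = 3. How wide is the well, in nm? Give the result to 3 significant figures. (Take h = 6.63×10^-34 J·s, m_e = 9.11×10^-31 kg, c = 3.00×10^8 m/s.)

L = 1.11 nm

The photon carries ΔE = hc/λ = 6.63×10^-34·3.00×10^8/2.54×10^-7 m = 7.831×10^-19 J.
Since ΔE = (5² − 3²)E_1, E_1 = 4.894×10^-20 J, and L = h/√(8m_eE_1) = 1.11×10^-9 m = 1.11 nm.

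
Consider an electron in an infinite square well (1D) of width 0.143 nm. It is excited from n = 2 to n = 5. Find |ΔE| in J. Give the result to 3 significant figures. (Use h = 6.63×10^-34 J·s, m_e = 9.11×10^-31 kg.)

|ΔE| = 6.19×10^-17 J

E_1 = h²/(8m_eL²) = 2.949×10^-18 J.
|ΔE| = |2² − 5²|·E_1 = 21·2.949×10^-18 J = 6.19×10^-17 J.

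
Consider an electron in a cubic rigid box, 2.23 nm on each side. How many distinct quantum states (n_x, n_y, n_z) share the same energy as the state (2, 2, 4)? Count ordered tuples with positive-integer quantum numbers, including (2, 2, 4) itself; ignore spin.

degeneracy = 3

The level has n_x² + n_y² + n_z² = 24. The ordered positive-integer solutions are (2, 2, 4), (2, 4, 2), (4, 2, 2).
That gives 3 states.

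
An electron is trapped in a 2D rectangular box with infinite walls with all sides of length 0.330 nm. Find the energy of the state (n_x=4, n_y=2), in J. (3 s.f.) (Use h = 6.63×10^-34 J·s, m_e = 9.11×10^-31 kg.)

For a 2D rectangular well E = (h²/8m_e)·Σ n_i²/L_i² = (6.63×10^-34)²/(8·9.11×10^-31) · [4²/(0.330 nm)² + 2²/(0.330 nm)²].
Evaluating gives E = 1.11×10^-17 J.

E = 1.11×10^-17 J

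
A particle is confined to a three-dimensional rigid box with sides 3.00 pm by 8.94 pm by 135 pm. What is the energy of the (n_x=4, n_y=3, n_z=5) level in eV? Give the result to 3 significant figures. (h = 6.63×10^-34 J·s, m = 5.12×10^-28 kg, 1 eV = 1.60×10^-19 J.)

E = 1.27×10^3 eV

For a 3D rectangular well E = (h²/8m)·Σ n_i²/L_i² = (6.63×10^-34)²/(8·5.12×10^-28) · [4²/(3.00 pm)² + 3²/(8.94 pm)² + 5²/(135 pm)²].
Evaluating gives E = 2.030×10^-16 J = 1.27×10^3 eV.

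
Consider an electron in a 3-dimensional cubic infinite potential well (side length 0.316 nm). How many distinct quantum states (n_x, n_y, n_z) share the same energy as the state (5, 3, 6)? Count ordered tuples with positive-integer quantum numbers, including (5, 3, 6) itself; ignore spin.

degeneracy = 6

The level has n_x² + n_y² + n_z² = 70. The ordered positive-integer solutions are (3, 5, 6), (3, 6, 5), (5, 3, 6), (5, 6, 3), (6, 3, 5), (6, 5, 3).
That gives 6 states.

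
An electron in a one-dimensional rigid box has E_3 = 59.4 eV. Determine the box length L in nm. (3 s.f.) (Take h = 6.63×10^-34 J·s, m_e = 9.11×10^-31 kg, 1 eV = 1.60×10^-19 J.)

From E_n = n²h²/(8m_eL²), L = n·h/√(8m_eE_n).
E_3 = 59.4 eV = 9.504×10^-18 J, so L = 3·6.63×10^-34/√(8·9.11×10^-31·9.504×10^-18) = 2.39×10^-10 m = 0.239 nm.

L = 0.239 nm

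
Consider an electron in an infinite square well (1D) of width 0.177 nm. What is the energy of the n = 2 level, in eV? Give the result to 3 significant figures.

E_2 = 48.0 eV

For an infinite well E_n = n²h²/(8m_eL²), so E_1 = h²/(8m_eL²) = (6.626×10^-34)²/(8·9.109×10^-31·(1.77×10^-10 m)²) = 1.923×10^-18 J.
Then E_2 = 2²·E_1 = 4·1.923×10^-18 J = 7.692×10^-18 J.
Converting, E_2 = 7.692×10^-18 J / (1.602×10^-19 J/eV) = 48.0 eV.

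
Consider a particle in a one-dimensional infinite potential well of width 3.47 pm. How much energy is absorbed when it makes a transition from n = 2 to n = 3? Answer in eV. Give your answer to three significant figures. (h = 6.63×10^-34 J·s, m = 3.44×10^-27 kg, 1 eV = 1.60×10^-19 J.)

E_1 = h²/(8mL²) = 1.327×10^-18 J.
|ΔE| = |2² − 3²|·E_1 = 5·1.327×10^-18 J = 6.635×10^-18 J = 41.5 eV.

|ΔE| = 41.5 eV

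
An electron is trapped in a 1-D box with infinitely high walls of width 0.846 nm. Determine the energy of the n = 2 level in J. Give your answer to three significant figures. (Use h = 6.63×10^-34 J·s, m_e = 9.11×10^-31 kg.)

For an infinite well E_n = n²h²/(8m_eL²), so E_1 = h²/(8m_eL²) = (6.63×10^-34)²/(8·9.11×10^-31·(8.46×10^-10 m)²) = 8.427×10^-20 J.
Then E_2 = 2²·E_1 = 4·8.427×10^-20 J = 3.37×10^-19 J.

E_2 = 3.37×10^-19 J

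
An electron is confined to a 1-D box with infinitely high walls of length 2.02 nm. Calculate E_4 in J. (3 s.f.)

E_4 = 2.36×10^-19 J

For an infinite well E_n = n²h²/(8m_eL²), so E_1 = h²/(8m_eL²) = (6.626×10^-34)²/(8·9.109×10^-31·(2.02×10^-9 m)²) = 1.477×10^-20 J.
Then E_4 = 4²·E_1 = 16·1.477×10^-20 J = 2.36×10^-19 J.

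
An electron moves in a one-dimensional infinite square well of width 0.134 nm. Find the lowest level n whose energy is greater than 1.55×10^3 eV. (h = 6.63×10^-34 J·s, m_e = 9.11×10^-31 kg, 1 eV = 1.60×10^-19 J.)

E_1 = h²/(8m_eL²) = 3.359×10^-18 J = 20.99 eV.
Need n² > 1.55×10^3/20.99 = 73.84, i.e. n > 8.593.
The smallest integer satisfying this is n = 9.

n = 9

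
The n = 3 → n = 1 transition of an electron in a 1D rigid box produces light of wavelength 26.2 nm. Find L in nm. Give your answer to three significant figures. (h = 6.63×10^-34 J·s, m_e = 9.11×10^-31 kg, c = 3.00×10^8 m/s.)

L = 0.252 nm

The photon carries ΔE = hc/λ = 6.63×10^-34·3.00×10^8/2.62×10^-8 m = 7.592×10^-18 J.
Since ΔE = (3² − 1²)E_1, E_1 = 9.490×10^-19 J, and L = h/√(8m_eE_1) = 2.52×10^-10 m = 0.252 nm.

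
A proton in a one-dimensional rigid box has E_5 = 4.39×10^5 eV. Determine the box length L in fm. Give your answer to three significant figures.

L = 108 fm

From E_n = n²h²/(8m_pL²), L = n·h/√(8m_pE_n).
E_5 = 4.39×10^5 eV = 7.033×10^-14 J, so L = 5·6.626×10^-34/√(8·1.673×10^-27·7.033×10^-14) = 1.08×10^-13 m = 108 fm.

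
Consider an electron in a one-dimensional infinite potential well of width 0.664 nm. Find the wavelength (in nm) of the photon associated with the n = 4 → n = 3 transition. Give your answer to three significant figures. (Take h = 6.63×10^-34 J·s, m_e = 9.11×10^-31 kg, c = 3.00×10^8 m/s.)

λ = 208 nm

E_1 = h²/(8m_eL²) = 1.368×10^-19 J, so ΔE = (4² − 3²)E_1 = 9.576×10^-19 J.
λ = hc/ΔE = (6.63×10^-34·3.00×10^8)/9.576×10^-19 = 2.08×10^-7 m = 208 nm.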